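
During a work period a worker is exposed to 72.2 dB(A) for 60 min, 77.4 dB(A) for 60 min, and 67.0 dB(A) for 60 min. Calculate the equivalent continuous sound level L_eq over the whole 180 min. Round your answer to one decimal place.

74.1 dB(A)

L_eq = 10·log₁₀[(1/T)·Σ tᵢ·10^(Lᵢ/10)] with T = 180 min.
Σ tᵢ·10^(Lᵢ/10) = 60·10^(72.2/10) + 60·10^(77.4/10) + 60·10^(67.0/10) = 4.594e+09.
L_eq = 10·log₁₀(4.594e+09/180) = 74.07 dB(A).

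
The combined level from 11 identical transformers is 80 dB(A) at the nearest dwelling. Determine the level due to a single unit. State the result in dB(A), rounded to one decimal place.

69.6 dB(A)

11 equal contributions raise the level by 10·log₁₀ 11 = 10.414 dB, so each unit alone gives 80 − 10.414.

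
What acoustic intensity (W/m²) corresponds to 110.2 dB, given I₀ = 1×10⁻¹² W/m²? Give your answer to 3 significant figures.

0.105 W/m²

L = 10·log₁₀(I/I₀) ⇒ I = I₀·10^(L/10) = 10⁻¹² × 10^11.02.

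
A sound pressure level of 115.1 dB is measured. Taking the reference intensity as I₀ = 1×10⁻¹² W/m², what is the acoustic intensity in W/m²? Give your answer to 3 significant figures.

0.324 W/m²

L = 10·log₁₀(I/I₀) ⇒ I = I₀·10^(L/10) = 10⁻¹² × 10^11.51.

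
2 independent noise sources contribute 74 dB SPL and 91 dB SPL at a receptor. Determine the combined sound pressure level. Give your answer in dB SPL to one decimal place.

91.1 dB SPL

Incoherent sources combine by intensity addition: L_total = 10·log₁₀(Σ 10^(L_i/10)).
Σ 10^(L/10) = 10^(74/10) + 10^(91/10) = 1.284e+09.
L_total = 10·log₁₀(1.284e+09) = 91.09 dB SPL.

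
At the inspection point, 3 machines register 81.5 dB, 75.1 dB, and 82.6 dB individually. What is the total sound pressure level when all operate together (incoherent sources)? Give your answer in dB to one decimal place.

Incoherent sources combine by intensity addition: L_total = 10·log₁₀(Σ 10^(L_i/10)).
Σ 10^(L/10) = 10^(81.5/10) + 10^(75.1/10) + 10^(82.6/10) = 3.556e+08.
L_total = 10·log₁₀(3.556e+08) = 85.51 dB.

85.5 dB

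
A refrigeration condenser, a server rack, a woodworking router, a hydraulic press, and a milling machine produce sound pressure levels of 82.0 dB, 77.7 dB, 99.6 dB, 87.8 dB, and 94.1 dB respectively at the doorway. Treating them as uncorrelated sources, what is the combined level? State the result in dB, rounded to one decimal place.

Incoherent sources combine by intensity addition: L_total = 10·log₁₀(Σ 10^(L_i/10)).
Σ 10^(L/10) = 10^(82.0/10) + 10^(77.7/10) + 10^(99.6/10) + 10^(87.8/10) + 10^(94.1/10) = 1.251e+10.
L_total = 10·log₁₀(1.251e+10) = 100.97 dB.

101.0 dB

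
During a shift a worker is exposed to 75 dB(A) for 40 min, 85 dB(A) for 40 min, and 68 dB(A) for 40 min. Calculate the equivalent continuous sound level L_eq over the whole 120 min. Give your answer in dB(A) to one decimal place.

Weight each interval's intensity by its duration and average over T = 120 min:
Σ tᵢ·10^(Lᵢ/10) = 40·10^(75/10) + 40·10^(85/10) + 40·10^(68/10) = 1.417e+10.
L_eq = 10·log₁₀(1.417e+10/120) = 80.72 dB(A).

80.7 dB(A)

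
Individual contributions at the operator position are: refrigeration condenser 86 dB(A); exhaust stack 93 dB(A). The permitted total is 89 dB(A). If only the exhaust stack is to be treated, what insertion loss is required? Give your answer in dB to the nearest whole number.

7 dB

Fixed contribution from the other source: Σ 10^(L/10) = 10^(86/10) = 3.981e+08 (86.00 dB(A)).
To meet 89 dB(A) overall, the treated exhaust stack may contribute at most 10^(89/10) − 3.981e+08 = 3.962e+08, i.e. 85.98 dB(A).
Required insertion loss = 93 − 85.98 = 7.02 dB.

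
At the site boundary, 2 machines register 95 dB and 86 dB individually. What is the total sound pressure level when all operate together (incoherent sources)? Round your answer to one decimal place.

For uncorrelated sources the intensities add, so convert each level to linear form, sum, and take 10·log₁₀ of the total.
Σ 10^(L/10) = 10^(95/10) + 10^(86/10) = 3.560e+09.
L_total = 10·log₁₀(3.560e+09) = 95.51 dB.

95.5 dB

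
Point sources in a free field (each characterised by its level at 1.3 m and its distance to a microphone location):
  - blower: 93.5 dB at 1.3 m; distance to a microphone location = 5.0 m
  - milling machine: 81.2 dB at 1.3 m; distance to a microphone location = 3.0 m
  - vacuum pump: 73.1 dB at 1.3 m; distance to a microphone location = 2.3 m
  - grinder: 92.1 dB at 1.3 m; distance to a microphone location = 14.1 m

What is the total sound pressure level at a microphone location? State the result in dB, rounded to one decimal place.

First find each source's level at the receiver (point-source: −20·log₁₀(r/r_ref)), then combine on an intensity basis.
blower: 93.5 − 20·log₁₀(5.0/1.3) = 93.5 − 11.70 = 81.80 dB.
milling machine: 81.2 − 20·log₁₀(3.0/1.3) = 81.2 − 7.26 = 73.94 dB.
vacuum pump: 73.1 − 20·log₁₀(2.3/1.3) = 73.1 − 4.96 = 68.14 dB.
grinder: 92.1 − 20·log₁₀(14.1/1.3) = 92.1 − 20.71 = 71.39 dB.
Σ 10^(L/10) = 1.964e+08 → L_total = 10·log₁₀(1.964e+08) = 82.93 dB.

82.9 dB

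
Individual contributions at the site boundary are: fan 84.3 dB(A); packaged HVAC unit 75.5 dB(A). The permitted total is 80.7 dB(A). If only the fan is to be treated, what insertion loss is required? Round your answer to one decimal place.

5.2 dB

Fixed contribution from the other source: Σ 10^(L/10) = 10^(75.5/10) = 3.548e+07 (75.50 dB(A)).
The limit corresponds to 10^(80.7/10) = 1.175e+08; subtracting the fixed part leaves 8.201e+07 for the fan, i.e. 79.14 dB(A).
So the fan must be reduced from 84.3 to 79.14 dB(A): IL = 5.16 dB.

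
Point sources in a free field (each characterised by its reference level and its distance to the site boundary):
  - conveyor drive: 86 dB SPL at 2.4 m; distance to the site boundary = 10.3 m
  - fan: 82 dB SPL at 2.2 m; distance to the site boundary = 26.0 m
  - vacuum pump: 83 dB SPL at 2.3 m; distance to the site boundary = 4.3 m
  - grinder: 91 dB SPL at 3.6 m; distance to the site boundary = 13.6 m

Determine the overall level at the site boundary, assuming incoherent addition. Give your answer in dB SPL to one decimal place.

82.3 dB SPL

First find each source's level at the receiver (point-source: −20·log₁₀(r/r_ref)), then combine on an intensity basis.
conveyor drive: 86 − 20·log₁₀(10.3/2.4) = 86 − 12.65 = 73.35 dB SPL.
fan: 82 − 20·log₁₀(26.0/2.2) = 82 − 21.45 = 60.55 dB SPL.
vacuum pump: 83 − 20·log₁₀(4.3/2.3) = 83 − 5.43 = 77.57 dB SPL.
grinder: 91 − 20·log₁₀(13.6/3.6) = 91 − 11.54 = 79.46 dB SPL.
Σ 10^(L/10) = 1.680e+08 → L_total = 10·log₁₀(1.680e+08) = 82.25 dB SPL.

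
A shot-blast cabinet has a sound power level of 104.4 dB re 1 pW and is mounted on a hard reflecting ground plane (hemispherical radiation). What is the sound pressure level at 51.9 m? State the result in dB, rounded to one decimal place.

62.1 dB

Free-field hemispherical radiation: L_p = L_w − 10·log₁₀(2π·r²), r = 51.9 m.
2π·r² = 1.692e+04 m², 10·log₁₀ of that is 42.285 dB.
L_p = 104.4 − 42.285 = 62.11 dB.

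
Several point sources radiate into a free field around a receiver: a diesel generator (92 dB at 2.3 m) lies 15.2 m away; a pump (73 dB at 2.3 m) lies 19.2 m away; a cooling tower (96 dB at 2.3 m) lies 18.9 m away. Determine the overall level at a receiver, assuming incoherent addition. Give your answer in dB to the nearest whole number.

Apply inverse-square spreading to bring every level to the receiver, then sum 10^(L/10).
diesel generator: 92 − 20·log₁₀(15.2/2.3) = 92 − 16.40 = 75.60 dB.
pump: 73 − 20·log₁₀(19.2/2.3) = 73 − 18.43 = 54.57 dB.
cooling tower: 96 − 20·log₁₀(18.9/2.3) = 96 − 18.29 = 77.71 dB.
Σ 10^(L/10) = 9.553e+07 → L_total = 10·log₁₀(9.553e+07) = 79.80 dB.

80 dB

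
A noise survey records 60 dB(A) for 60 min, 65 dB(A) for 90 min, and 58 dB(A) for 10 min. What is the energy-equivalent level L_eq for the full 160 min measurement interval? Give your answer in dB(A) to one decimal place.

63.4 dB(A)

L_eq = 10·log₁₀[(1/T)·Σ tᵢ·10^(Lᵢ/10)] with T = 160 min.
Σ tᵢ·10^(Lᵢ/10) = 60·10^(60/10) + 90·10^(65/10) + 10·10^(58/10) = 3.509e+08.
L_eq = 10·log₁₀(3.509e+08/160) = 63.41 dB(A).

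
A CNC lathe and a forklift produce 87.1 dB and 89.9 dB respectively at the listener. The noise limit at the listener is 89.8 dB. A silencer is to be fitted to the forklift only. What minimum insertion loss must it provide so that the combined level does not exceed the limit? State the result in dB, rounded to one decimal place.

Everything except the forklift sums to 10^(87.1/10) = 5.129e+08 in linear terms, 87.10 dB.
To meet 89.8 dB overall, the treated forklift may contribute at most 10^(89.8/10) − 5.129e+08 = 4.421e+08, i.e. 86.46 dB.
Required insertion loss = 89.9 − 86.46 = 3.44 dB.

3.4 dB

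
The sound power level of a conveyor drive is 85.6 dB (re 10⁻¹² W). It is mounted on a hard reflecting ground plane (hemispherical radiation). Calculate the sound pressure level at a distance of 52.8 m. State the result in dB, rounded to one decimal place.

43.2 dB

Free-field hemispherical radiation: L_p = L_w − 10·log₁₀(2π·r²), r = 52.8 m.
2π·r² = 1.752e+04 m², 10·log₁₀ of that is 42.434 dB.
L_p = 85.6 − 42.434 = 43.17 dB.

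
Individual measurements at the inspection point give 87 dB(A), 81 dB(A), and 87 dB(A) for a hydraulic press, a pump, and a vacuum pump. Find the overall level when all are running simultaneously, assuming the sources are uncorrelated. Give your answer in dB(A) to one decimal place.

90.5 dB(A)

For uncorrelated sources the intensities add, so convert each level to linear form, sum, and take 10·log₁₀ of the total.
Σ 10^(L/10) = 10^(87/10) + 10^(81/10) + 10^(87/10) = 1.128e+09.
L_total = 10·log₁₀(1.128e+09) = 90.52 dB(A).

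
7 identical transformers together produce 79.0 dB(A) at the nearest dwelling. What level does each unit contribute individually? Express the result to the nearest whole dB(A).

Dividing the total intensity by 7 lowers the level by 10·log₁₀ 7 = 8.451 dB: L₁ = 79.0 − 8.451.

71 dB(A)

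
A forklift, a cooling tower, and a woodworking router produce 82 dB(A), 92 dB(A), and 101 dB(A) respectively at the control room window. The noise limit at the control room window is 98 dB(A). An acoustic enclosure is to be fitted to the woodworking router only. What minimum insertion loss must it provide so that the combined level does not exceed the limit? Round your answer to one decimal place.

Fixed contribution from the other sources: Σ 10^(L/10) = 10^(82/10) + 10^(92/10) = 1.743e+09 (92.41 dB(A)).
To meet 98 dB(A) overall, the treated woodworking router may contribute at most 10^(98/10) − 1.743e+09 = 4.566e+09, i.e. 96.60 dB(A).
So the woodworking router must be reduced from 101 to 96.60 dB(A): IL = 4.40 dB.

4.4 dB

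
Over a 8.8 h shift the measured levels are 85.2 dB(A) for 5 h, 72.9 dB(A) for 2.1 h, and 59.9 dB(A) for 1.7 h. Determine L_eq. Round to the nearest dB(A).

L_eq = 10·log₁₀[(1/T)·Σ tᵢ·10^(Lᵢ/10)] with T = 8.8 h.
Σ tᵢ·10^(Lᵢ/10) = 5·10^(85.2/10) + 2.1·10^(72.9/10) + 1.7·10^(59.9/10) = 1.698e+09.
L_eq = 10·log₁₀(1.698e+09/8.8) = 82.86 dB(A).

83 dB(A)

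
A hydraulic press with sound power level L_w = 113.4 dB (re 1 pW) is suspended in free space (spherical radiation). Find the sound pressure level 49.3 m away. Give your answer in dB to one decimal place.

68.6 dB

Free-field spherical radiation: L_p = L_w − 10·log₁₀(4π·r²), r = 49.3 m.
4π·r² = 3.054e+04 m², 10·log₁₀ of that is 44.849 dB.
L_p = 113.4 − 44.849 = 68.55 dB.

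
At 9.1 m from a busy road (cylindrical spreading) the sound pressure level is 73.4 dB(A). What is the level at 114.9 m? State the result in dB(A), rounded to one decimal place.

Line-source attenuation: ΔL = 10·log₁₀(r₂/r₁) = 10·log₁₀(114.9/9.1) = 11.013 dB.
L₂ = 73.4 − 10·log₁₀(114.9/9.1) = 73.4 − 11.013 = 62.39 dB(A).

62.4 dB(A)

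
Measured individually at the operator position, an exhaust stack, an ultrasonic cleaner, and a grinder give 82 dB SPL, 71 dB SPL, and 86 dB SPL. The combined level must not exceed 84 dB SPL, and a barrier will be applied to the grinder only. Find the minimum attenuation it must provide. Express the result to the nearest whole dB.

The untreated sources together contribute 10^(82/10) + 10^(71/10) = 1.711e+08, i.e. 82.33 dB SPL.
To meet 84 dB SPL overall, the treated grinder may contribute at most 10^(84/10) − 1.711e+08 = 8.011e+07, i.e. 79.04 dB SPL.
Required insertion loss = 86 − 79.04 = 6.96 dB.

7 dB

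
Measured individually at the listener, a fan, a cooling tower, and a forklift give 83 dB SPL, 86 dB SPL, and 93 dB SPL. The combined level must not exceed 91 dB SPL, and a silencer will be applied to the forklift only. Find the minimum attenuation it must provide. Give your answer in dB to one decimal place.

Everything except the forklift sums to 10^(83/10) + 10^(86/10) = 5.976e+08 in linear terms, 87.76 dB SPL.
To meet 91 dB SPL overall, the treated forklift may contribute at most 10^(91/10) − 5.976e+08 = 6.613e+08, i.e. 88.20 dB SPL.
So the forklift must be reduced from 93 to 88.20 dB SPL: IL = 4.80 dB.

4.8 dB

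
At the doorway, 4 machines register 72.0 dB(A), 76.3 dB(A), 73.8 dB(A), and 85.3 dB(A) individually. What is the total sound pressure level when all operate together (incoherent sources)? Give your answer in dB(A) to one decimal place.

For uncorrelated sources the intensities add, so convert each level to linear form, sum, and take 10·log₁₀ of the total.
Σ 10^(L/10) = 10^(72.0/10) + 10^(76.3/10) + 10^(73.8/10) + 10^(85.3/10) = 4.213e+08.
L_total = 10·log₁₀(4.213e+08) = 86.25 dB(A).

86.2 dB(A)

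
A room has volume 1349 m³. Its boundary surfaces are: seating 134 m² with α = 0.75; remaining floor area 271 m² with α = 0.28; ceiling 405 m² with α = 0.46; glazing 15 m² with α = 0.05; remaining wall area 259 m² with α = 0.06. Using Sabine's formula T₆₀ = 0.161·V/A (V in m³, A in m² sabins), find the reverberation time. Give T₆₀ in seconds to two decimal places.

Summing Sᵢαᵢ: 134·0.75 + 271·0.28 + 405·0.46 + 15·0.05 + 259·0.06 = 378.97 m².
T₆₀ = 0.161 × 1349 / 378.97 = 0.573 s.

0.57 s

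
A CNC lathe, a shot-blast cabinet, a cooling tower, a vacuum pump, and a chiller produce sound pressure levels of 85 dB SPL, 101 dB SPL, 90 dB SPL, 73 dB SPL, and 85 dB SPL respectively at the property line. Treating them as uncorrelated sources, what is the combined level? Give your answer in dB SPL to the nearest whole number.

102 dB SPL

For uncorrelated sources the intensities add, so convert each level to linear form, sum, and take 10·log₁₀ of the total.
Σ 10^(L/10) = 10^(85/10) + 10^(101/10) + 10^(90/10) + 10^(73/10) + 10^(85/10) = 1.424e+10.
L_total = 10·log₁₀(1.424e+10) = 101.54 dB SPL.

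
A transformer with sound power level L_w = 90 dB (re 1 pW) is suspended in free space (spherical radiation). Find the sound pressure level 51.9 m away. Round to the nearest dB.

45 dB

The power spreads over a sphere of area 4π·r², so L_p = L_w − 10·log₁₀(4π·r²).
4π·r² = 3.385e+04 m², 10·log₁₀ of that is 45.295 dB.
L_p = 90 − 45.295 = 44.70 dB.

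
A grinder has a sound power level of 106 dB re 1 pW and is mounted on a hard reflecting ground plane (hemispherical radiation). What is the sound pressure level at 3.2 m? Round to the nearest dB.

L_p = L_w − 10·log₁₀(2π·r²) with r = 3.2 m.
2π·r² = 64.34 m², 10·log₁₀ of that is 18.085 dB.
L_p = 106 − 18.085 = 87.92 dB.

88 dB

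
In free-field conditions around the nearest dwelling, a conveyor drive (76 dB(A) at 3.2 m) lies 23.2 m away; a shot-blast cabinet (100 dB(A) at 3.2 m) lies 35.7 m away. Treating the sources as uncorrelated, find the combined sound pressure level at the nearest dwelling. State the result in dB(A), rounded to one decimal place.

79.1 dB(A)

Propagate each source to the receiver with L = L_ref − 20·log₁₀(r/r_ref), then add intensities.
conveyor drive: 76 − 20·log₁₀(23.2/3.2) = 76 − 17.21 = 58.79 dB(A).
shot-blast cabinet: 100 − 20·log₁₀(35.7/3.2) = 100 − 20.95 = 79.05 dB(A).
Σ 10^(L/10) = 8.110e+07 → L_total = 10·log₁₀(8.110e+07) = 79.09 dB(A).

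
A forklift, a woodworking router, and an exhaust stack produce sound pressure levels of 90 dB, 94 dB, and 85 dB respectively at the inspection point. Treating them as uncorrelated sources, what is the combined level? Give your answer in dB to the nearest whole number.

For uncorrelated sources the intensities add, so convert each level to linear form, sum, and take 10·log₁₀ of the total.
Σ 10^(L/10) = 10^(90/10) + 10^(94/10) + 10^(85/10) = 3.828e+09.
L_total = 10·log₁₀(3.828e+09) = 95.83 dB.

96 dB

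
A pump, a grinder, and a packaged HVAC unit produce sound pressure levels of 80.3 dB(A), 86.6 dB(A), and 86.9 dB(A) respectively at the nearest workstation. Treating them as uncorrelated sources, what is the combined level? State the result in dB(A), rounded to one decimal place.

90.2 dB(A)

For uncorrelated sources the intensities add, so convert each level to linear form, sum, and take 10·log₁₀ of the total.
Σ 10^(L/10) = 10^(80.3/10) + 10^(86.6/10) + 10^(86.9/10) = 1.054e+09.
L_total = 10·log₁₀(1.054e+09) = 90.23 dB(A).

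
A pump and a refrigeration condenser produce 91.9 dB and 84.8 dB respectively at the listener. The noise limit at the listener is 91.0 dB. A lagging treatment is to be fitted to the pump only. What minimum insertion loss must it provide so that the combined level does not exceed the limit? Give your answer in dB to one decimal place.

Everything except the pump sums to 10^(84.8/10) = 3.020e+08 in linear terms, 84.80 dB.
The limit corresponds to 10^(91.0/10) = 1.259e+09; subtracting the fixed part leaves 9.569e+08 for the pump, i.e. 89.81 dB.
So the pump must be reduced from 91.9 to 89.81 dB: IL = 2.09 dB.

2.1 dB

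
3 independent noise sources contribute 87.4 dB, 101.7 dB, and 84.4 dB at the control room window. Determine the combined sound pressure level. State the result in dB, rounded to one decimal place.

101.9 dB

For uncorrelated sources the intensities add, so convert each level to linear form, sum, and take 10·log₁₀ of the total.
Σ 10^(L/10) = 10^(87.4/10) + 10^(101.7/10) + 10^(84.4/10) = 1.562e+10.
L_total = 10·log₁₀(1.562e+10) = 101.94 dB.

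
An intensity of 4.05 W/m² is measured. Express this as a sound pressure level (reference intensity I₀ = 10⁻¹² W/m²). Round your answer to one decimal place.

126.1 dB

I/I₀ = 4.05/10⁻¹² = 4.05×10^12, and L = 10·log₁₀(I/I₀).
L = 10·(0.6075 + 12) = 126.07 dB.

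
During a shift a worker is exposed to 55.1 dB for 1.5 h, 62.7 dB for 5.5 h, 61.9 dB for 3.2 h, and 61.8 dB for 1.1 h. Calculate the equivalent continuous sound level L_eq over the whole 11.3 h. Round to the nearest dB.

L_eq = 10·log₁₀[(1/T)·Σ tᵢ·10^(Lᵢ/10)] with T = 11.3 h.
Σ tᵢ·10^(Lᵢ/10) = 1.5·10^(55.1/10) + 5.5·10^(62.7/10) + 3.2·10^(61.9/10) + 1.1·10^(61.8/10) = 1.735e+07.
L_eq = 10·log₁₀(1.735e+07/11.3) = 61.86 dB.

62 dB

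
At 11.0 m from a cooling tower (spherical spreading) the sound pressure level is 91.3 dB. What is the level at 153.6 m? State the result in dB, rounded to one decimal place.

For a point source, L₂ = L₁ − 20·log₁₀(r₂/r₁).
L₂ = 91.3 − 20·log₁₀(153.6/11.0) = 91.3 − 22.900 = 68.40 dB.

68.4 dB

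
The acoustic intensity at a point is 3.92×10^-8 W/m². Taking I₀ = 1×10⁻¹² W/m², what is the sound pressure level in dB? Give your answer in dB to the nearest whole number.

L = 10·log₁₀(I/I₀) = 10·log₁₀(3.92×10^-8/10⁻¹²) = 10·log₁₀(3.92×10^4).
L = 10·(0.5933 + 4) = 45.93 dB.

46 dB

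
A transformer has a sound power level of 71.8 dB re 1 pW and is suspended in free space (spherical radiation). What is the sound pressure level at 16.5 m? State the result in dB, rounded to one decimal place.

The power spreads over a sphere of area 4π·r², so L_p = L_w − 10·log₁₀(4π·r²).
4π·r² = 3421 m², 10·log₁₀ of that is 35.342 dB.
L_p = 71.8 − 35.342 = 36.46 dB.

36.5 dB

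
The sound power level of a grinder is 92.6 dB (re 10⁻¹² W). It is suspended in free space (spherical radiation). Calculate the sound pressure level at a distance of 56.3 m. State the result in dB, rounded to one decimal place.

46.6 dB

The power spreads over a sphere of area 4π·r², so L_p = L_w − 10·log₁₀(4π·r²).
4π·r² = 3.983e+04 m², 10·log₁₀ of that is 46.002 dB.
L_p = 92.6 − 46.002 = 46.60 dB.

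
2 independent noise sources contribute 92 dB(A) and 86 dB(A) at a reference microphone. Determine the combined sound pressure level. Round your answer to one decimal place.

93.0 dB(A)

For uncorrelated sources the intensities add, so convert each level to linear form, sum, and take 10·log₁₀ of the total.
Σ 10^(L/10) = 10^(92/10) + 10^(86/10) = 1.983e+09.
L_total = 10·log₁₀(1.983e+09) = 92.97 dB(A).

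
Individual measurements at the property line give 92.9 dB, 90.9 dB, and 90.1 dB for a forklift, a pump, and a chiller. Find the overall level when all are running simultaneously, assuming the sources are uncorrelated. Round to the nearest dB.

Incoherent sources combine by intensity addition: L_total = 10·log₁₀(Σ 10^(L_i/10)).
Σ 10^(L/10) = 10^(92.9/10) + 10^(90.9/10) + 10^(90.1/10) = 4.203e+09.
L_total = 10·log₁₀(4.203e+09) = 96.24 dB.

96 dB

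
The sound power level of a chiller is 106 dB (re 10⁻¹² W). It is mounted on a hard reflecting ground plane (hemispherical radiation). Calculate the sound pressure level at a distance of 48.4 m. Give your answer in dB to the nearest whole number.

The power spreads over a hemisphere of area 2π·r², so L_p = L_w − 10·log₁₀(2π·r²).
2π·r² = 1.472e+04 m², 10·log₁₀ of that is 41.679 dB.
L_p = 106 − 41.679 = 64.32 dB.

64 dB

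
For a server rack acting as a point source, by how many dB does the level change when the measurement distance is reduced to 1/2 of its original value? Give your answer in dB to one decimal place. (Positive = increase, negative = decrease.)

With spherical spreading the level changes by −20·log₁₀(r₂/r₁).
ΔL = −20·log₁₀(0.5) = +6.02 dB.

+6.0 dB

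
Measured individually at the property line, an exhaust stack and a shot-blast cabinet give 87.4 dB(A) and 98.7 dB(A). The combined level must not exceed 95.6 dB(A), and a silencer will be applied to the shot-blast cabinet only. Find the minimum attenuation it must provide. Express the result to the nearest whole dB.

The untreated sources together contribute 10^(87.4/10) = 5.495e+08, i.e. 87.40 dB(A).
The limit corresponds to 10^(95.6/10) = 3.631e+09; subtracting the fixed part leaves 3.081e+09 for the shot-blast cabinet, i.e. 94.89 dB(A).
So the shot-blast cabinet must be reduced from 98.7 to 94.89 dB(A): IL = 3.81 dB.

4 dB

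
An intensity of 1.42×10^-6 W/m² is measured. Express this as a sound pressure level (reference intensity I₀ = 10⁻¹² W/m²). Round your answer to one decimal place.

I/I₀ = 1.42×10^-6/10⁻¹² = 1.42×10^6, and L = 10·log₁₀(I/I₀).
L = 10·(0.1523 + 6) = 61.52 dB.

61.5 dB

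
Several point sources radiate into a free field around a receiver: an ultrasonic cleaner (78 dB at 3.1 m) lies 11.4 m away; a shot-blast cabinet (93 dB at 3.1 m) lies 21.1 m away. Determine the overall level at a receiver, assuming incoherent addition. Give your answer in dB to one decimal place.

76.8 dB

First find each source's level at the receiver (point-source: −20·log₁₀(r/r_ref)), then combine on an intensity basis.
ultrasonic cleaner: 78 − 20·log₁₀(11.4/3.1) = 78 − 11.31 = 66.69 dB.
shot-blast cabinet: 93 − 20·log₁₀(21.1/3.1) = 93 − 16.66 = 76.34 dB.
Σ 10^(L/10) = 4.773e+07 → L_total = 10·log₁₀(4.773e+07) = 76.79 dB.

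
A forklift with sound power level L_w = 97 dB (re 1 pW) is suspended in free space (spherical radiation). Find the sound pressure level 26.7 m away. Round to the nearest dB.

The power spreads over a sphere of area 4π·r², so L_p = L_w − 10·log₁₀(4π·r²).
4π·r² = 8958 m², 10·log₁₀ of that is 39.522 dB.
L_p = 97 − 39.522 = 57.48 dB.

57 dB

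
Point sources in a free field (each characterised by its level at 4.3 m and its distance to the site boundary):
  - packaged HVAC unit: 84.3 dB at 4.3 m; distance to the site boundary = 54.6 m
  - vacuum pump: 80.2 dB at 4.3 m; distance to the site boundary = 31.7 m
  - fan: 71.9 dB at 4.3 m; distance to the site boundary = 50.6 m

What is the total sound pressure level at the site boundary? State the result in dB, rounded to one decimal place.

65.7 dB

First find each source's level at the receiver (point-source: −20·log₁₀(r/r_ref)), then combine on an intensity basis.
packaged HVAC unit: 84.3 − 20·log₁₀(54.6/4.3) = 84.3 − 22.07 = 62.23 dB.
vacuum pump: 80.2 − 20·log₁₀(31.7/4.3) = 80.2 − 17.35 = 62.85 dB.
fan: 71.9 − 20·log₁₀(50.6/4.3) = 71.9 − 21.41 = 50.49 dB.
Σ 10^(L/10) = 3.708e+06 → L_total = 10·log₁₀(3.708e+06) = 65.69 dB.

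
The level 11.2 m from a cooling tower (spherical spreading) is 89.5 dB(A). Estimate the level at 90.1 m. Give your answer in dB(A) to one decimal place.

71.4 dB(A)

For a point source, L₂ = L₁ − 20·log₁₀(r₂/r₁).
L₂ = 89.5 − 20·log₁₀(90.1/11.2) = 89.5 − 18.110 = 71.39 dB(A).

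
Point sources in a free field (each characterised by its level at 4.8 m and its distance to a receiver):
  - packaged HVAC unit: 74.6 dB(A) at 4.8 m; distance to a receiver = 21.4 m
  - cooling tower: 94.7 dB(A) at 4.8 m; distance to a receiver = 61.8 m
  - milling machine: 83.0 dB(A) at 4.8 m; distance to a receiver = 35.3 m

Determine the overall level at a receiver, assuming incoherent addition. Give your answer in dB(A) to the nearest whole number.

Propagate each source to the receiver with L = L_ref − 20·log₁₀(r/r_ref), then add intensities.
packaged HVAC unit: 74.6 − 20·log₁₀(21.4/4.8) = 74.6 − 12.98 = 61.62 dB(A).
cooling tower: 94.7 − 20·log₁₀(61.8/4.8) = 94.7 − 22.19 = 72.51 dB(A).
milling machine: 83.0 − 20·log₁₀(35.3/4.8) = 83.0 − 17.33 = 65.67 dB(A).
Σ 10^(L/10) = 2.294e+07 → L_total = 10·log₁₀(2.294e+07) = 73.61 dB(A).

74 dB(A)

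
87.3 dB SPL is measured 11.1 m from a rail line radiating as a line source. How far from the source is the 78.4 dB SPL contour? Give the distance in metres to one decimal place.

The 8.9 dB drop corresponds to a distance ratio of 10^(8.9/10) for a line source.
r₂ = 11.1·10^((87.3−78.4)/10) = 11.1·10^(8.9/10) = 86.16 m.

86.2 m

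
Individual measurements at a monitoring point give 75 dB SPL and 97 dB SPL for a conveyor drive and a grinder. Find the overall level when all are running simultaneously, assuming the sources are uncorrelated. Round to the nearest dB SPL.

For uncorrelated sources the intensities add, so convert each level to linear form, sum, and take 10·log₁₀ of the total.
Σ 10^(L/10) = 10^(75/10) + 10^(97/10) = 5.043e+09.
L_total = 10·log₁₀(5.043e+09) = 97.03 dB SPL.

97 dB SPL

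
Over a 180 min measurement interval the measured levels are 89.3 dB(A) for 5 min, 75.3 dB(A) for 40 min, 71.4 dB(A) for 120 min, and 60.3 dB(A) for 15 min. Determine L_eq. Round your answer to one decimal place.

76.1 dB(A)

L_eq = 10·log₁₀[(1/T)·Σ tᵢ·10^(Lᵢ/10)] with T = 180 min.
Σ tᵢ·10^(Lᵢ/10) = 5·10^(89.3/10) + 40·10^(75.3/10) + 120·10^(71.4/10) + 15·10^(60.3/10) = 7.284e+09.
L_eq = 10·log₁₀(7.284e+09/180) = 76.07 dB(A).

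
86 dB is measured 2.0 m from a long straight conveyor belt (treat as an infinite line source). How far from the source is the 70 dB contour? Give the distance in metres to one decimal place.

79.6 m

For a line source L₁ − L₂ = 10·log₁₀(r₂/r₁), so r₂ = r₁·10^((L₁−L₂)/10).
r₂ = 2.0·10^((86−70)/10) = 2.0·10^(16.0/10) = 79.62 m.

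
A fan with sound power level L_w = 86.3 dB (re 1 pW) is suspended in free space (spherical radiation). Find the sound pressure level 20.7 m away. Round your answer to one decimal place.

Free-field spherical radiation: L_p = L_w − 10·log₁₀(4π·r²), r = 20.7 m.
4π·r² = 5385 m², 10·log₁₀ of that is 37.312 dB.
L_p = 86.3 − 37.312 = 48.99 dB.

49.0 dB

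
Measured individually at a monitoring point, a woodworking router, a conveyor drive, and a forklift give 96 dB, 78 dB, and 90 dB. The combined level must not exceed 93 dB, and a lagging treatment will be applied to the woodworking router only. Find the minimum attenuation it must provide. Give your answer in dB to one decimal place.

6.3 dB

The untreated sources together contribute 10^(78/10) + 10^(90/10) = 1.063e+09, i.e. 90.27 dB.
To meet 93 dB overall, the treated woodworking router may contribute at most 10^(93/10) − 1.063e+09 = 9.322e+08, i.e. 89.69 dB.
So the woodworking router must be reduced from 96 to 89.69 dB: IL = 6.31 dB.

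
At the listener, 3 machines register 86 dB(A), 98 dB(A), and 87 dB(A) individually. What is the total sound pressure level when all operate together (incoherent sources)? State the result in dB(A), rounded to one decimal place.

Incoherent sources combine by intensity addition: L_total = 10·log₁₀(Σ 10^(L_i/10)).
Σ 10^(L/10) = 10^(86/10) + 10^(98/10) + 10^(87/10) = 7.209e+09.
L_total = 10·log₁₀(7.209e+09) = 98.58 dB(A).

98.6 dB(A)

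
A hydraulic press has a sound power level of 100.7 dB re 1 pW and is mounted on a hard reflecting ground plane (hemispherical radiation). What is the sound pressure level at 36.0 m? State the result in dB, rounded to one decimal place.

L_p = L_w − 10·log₁₀(2π·r²) with r = 36.0 m.
2π·r² = 8143 m², 10·log₁₀ of that is 39.108 dB.
L_p = 100.7 − 39.108 = 61.59 dB.

61.6 dB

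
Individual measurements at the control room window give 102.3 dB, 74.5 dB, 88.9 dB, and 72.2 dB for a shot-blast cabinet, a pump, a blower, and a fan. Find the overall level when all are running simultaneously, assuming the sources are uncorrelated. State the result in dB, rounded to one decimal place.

102.5 dB

For uncorrelated sources the intensities add, so convert each level to linear form, sum, and take 10·log₁₀ of the total.
Σ 10^(L/10) = 10^(102.3/10) + 10^(74.5/10) + 10^(88.9/10) + 10^(72.2/10) = 1.780e+10.
L_total = 10·log₁₀(1.780e+10) = 102.51 dB.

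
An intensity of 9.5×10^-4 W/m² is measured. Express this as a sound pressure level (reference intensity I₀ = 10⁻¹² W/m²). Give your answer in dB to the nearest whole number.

L = 10·log₁₀(I/I₀) = 10·log₁₀(9.5×10^-4/10⁻¹²) = 10·log₁₀(9.5×10^8).
L = 10·(0.9777 + 8) = 89.78 dB.

90 dB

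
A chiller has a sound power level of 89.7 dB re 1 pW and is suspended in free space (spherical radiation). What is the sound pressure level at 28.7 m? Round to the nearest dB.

The power spreads over a sphere of area 4π·r², so L_p = L_w − 10·log₁₀(4π·r²).
4π·r² = 1.035e+04 m², 10·log₁₀ of that is 40.150 dB.
L_p = 89.7 − 40.150 = 49.55 dB.

50 dB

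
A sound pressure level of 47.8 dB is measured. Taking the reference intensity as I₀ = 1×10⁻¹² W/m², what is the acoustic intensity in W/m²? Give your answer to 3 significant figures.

6.03e-08 W/m²

I = I₀·10^(L/10) = 10⁻¹² × 10^(47.8/10) = 10^(-7.220).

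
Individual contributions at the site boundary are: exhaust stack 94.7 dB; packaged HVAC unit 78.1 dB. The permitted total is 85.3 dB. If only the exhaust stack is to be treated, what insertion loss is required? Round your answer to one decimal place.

10.3 dB

Everything except the exhaust stack sums to 10^(78.1/10) = 6.457e+07 in linear terms, 78.10 dB.
To meet 85.3 dB overall, the treated exhaust stack may contribute at most 10^(85.3/10) − 6.457e+07 = 2.743e+08, i.e. 84.38 dB.
Required insertion loss = 94.7 − 84.38 = 10.32 dB.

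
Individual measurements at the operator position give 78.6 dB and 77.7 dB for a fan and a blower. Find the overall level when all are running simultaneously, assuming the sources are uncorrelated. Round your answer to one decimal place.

81.2 dB

Incoherent sources combine by intensity addition: L_total = 10·log₁₀(Σ 10^(L_i/10)).
Σ 10^(L/10) = 10^(78.6/10) + 10^(77.7/10) = 1.313e+08.
L_total = 10·log₁₀(1.313e+08) = 81.18 dB.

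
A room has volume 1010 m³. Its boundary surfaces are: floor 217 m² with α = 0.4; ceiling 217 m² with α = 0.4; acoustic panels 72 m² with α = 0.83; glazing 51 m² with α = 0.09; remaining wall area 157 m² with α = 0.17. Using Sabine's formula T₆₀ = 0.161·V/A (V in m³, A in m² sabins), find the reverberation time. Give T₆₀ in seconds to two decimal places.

Summing Sᵢαᵢ: 217·0.4 + 217·0.4 + 72·0.83 + 51·0.09 + 157·0.17 = 264.64 m².
T₆₀ = 0.161 × 1010 / 264.64 = 0.614 s.

0.61 s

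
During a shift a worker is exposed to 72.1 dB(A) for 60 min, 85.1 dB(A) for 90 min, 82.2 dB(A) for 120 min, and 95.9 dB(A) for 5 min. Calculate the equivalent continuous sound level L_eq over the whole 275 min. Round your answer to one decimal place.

84.0 dB(A)

The energy average is taken in the linear domain: L_eq = 10·log₁₀[(Σ tᵢ·10^(Lᵢ/10))/T], T = 275 min.
Σ tᵢ·10^(Lᵢ/10) = 60·10^(72.1/10) + 90·10^(85.1/10) + 120·10^(82.2/10) + 5·10^(95.9/10) = 6.946e+10.
L_eq = 10·log₁₀(6.946e+10/275) = 84.02 dB(A).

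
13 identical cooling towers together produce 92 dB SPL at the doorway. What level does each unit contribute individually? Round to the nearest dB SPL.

For N identical incoherent sources L_total = L₁ + 10·log₁₀ N, so L₁ = 92 − 10·log₁₀(13) = 92 − 11.139.

81 dB SPL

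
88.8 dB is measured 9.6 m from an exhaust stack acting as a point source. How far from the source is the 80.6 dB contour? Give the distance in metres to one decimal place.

24.7 m

The 8.2 dB drop corresponds to a distance ratio of 10^(8.2/20) for a point source.
r₂ = 9.6·10^((88.8−80.6)/20) = 9.6·10^(8.2/20) = 24.68 m.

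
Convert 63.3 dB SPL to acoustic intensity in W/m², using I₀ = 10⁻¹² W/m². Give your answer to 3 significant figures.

2.14e-06 W/m²

I/I₀ = 10^(63.3/10) = 2.138e+06, so I = 2.138e+06 × 10⁻¹² W/m².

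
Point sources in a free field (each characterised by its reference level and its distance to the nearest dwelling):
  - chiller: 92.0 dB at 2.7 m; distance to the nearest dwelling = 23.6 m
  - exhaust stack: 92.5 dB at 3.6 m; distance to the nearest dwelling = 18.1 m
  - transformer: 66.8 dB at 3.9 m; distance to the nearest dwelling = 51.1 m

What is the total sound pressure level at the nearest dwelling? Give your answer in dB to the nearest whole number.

First find each source's level at the receiver (point-source: −20·log₁₀(r/r_ref)), then combine on an intensity basis.
chiller: 92.0 − 20·log₁₀(23.6/2.7) = 92.0 − 18.83 = 73.17 dB.
exhaust stack: 92.5 − 20·log₁₀(18.1/3.6) = 92.5 − 14.03 = 78.47 dB.
transformer: 66.8 − 20·log₁₀(51.1/3.9) = 66.8 − 22.35 = 44.45 dB.
Σ 10^(L/10) = 9.112e+07 → L_total = 10·log₁₀(9.112e+07) = 79.60 dB.

80 dB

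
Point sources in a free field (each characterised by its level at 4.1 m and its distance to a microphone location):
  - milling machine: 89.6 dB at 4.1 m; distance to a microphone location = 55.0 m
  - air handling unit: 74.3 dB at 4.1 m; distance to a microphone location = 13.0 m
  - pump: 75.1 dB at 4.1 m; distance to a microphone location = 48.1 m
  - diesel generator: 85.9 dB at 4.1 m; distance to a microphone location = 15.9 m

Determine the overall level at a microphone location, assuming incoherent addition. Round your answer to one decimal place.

Apply inverse-square spreading to bring every level to the receiver, then sum 10^(L/10).
milling machine: 89.6 − 20·log₁₀(55.0/4.1) = 89.6 − 22.55 = 67.05 dB.
air handling unit: 74.3 − 20·log₁₀(13.0/4.1) = 74.3 − 10.02 = 64.28 dB.
pump: 75.1 − 20·log₁₀(48.1/4.1) = 75.1 − 21.39 = 53.71 dB.
diesel generator: 85.9 − 20·log₁₀(15.9/4.1) = 85.9 − 11.77 = 74.13 dB.
Σ 10^(L/10) = 3.385e+07 → L_total = 10·log₁₀(3.385e+07) = 75.30 dB.

75.3 dB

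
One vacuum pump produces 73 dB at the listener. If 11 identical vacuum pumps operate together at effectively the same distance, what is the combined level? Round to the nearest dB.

N identical incoherent sources raise the level by 10·log₁₀ N.
L_total = 73 + 10·log₁₀(11) = 73 + 10.414 = 83.41 dB.

83 dB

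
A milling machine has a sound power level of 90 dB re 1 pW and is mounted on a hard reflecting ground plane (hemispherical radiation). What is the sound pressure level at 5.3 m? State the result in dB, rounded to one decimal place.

67.5 dB

Free-field hemispherical radiation: L_p = L_w − 10·log₁₀(2π·r²), r = 5.3 m.
2π·r² = 176.5 m², 10·log₁₀ of that is 22.467 dB.
L_p = 90 − 22.467 = 67.53 dB.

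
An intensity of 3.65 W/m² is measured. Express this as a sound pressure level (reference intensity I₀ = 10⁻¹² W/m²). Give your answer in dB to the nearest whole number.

L = 10·log₁₀(I/I₀) = 10·log₁₀(3.65/10⁻¹²) = 10·log₁₀(3.65×10^12).
L = 10·(0.5623 + 12) = 125.62 dB.

126 dB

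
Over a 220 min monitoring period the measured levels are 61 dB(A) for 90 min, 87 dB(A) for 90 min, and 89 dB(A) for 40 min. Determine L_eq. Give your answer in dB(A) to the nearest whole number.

85 dB(A)

The energy average is taken in the linear domain: L_eq = 10·log₁₀[(Σ tᵢ·10^(Lᵢ/10))/T], T = 220 min.
Σ tᵢ·10^(Lᵢ/10) = 90·10^(61/10) + 90·10^(87/10) + 40·10^(89/10) = 7.699e+10.
L_eq = 10·log₁₀(7.699e+10/220) = 85.44 dB(A).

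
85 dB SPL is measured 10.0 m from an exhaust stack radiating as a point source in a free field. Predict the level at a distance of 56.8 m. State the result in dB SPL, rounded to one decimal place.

69.9 dB SPL

For a point source, L₂ = L₁ − 20·log₁₀(r₂/r₁).
L₂ = 85 − 20·log₁₀(56.8/10.0) = 85 − 15.087 = 69.91 dB SPL.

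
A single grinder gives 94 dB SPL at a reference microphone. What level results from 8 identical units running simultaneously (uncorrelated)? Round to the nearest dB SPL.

L_total = L₁ + 10·log₁₀ N for N identical incoherent sources.
L_total = 94 + 10·log₁₀(8) = 94 + 9.031 = 103.03 dB SPL.

103 dB SPL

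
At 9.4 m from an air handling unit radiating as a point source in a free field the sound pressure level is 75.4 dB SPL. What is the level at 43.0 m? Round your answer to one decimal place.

For a point source, L₂ = L₁ − 20·log₁₀(r₂/r₁).
L₂ = 75.4 − 20·log₁₀(43.0/9.4) = 75.4 − 13.207 = 62.19 dB SPL.

62.2 dB SPL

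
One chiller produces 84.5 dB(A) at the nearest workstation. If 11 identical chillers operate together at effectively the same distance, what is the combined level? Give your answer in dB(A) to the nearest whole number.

With 11 equal, uncorrelated contributions the intensity is 11× that of one unit, giving a rise of 10·log₁₀ 11.
L_total = 84.5 + 10·log₁₀(11) = 84.5 + 10.414 = 94.91 dB(A).

95 dB(A)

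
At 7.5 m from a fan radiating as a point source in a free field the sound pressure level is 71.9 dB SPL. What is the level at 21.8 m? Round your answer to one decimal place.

Spherical spreading from a point source gives a 20·log₁₀(r₂/r₁) drop.
L₂ = 71.9 − 20·log₁₀(21.8/7.5) = 71.9 − 9.268 = 62.63 dB SPL.

62.6 dB SPL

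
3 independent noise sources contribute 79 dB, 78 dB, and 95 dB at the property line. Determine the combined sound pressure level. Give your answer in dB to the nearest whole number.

95 dB

For uncorrelated sources the intensities add, so convert each level to linear form, sum, and take 10·log₁₀ of the total.
Σ 10^(L/10) = 10^(79/10) + 10^(78/10) + 10^(95/10) = 3.305e+09.
L_total = 10·log₁₀(3.305e+09) = 95.19 dB.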